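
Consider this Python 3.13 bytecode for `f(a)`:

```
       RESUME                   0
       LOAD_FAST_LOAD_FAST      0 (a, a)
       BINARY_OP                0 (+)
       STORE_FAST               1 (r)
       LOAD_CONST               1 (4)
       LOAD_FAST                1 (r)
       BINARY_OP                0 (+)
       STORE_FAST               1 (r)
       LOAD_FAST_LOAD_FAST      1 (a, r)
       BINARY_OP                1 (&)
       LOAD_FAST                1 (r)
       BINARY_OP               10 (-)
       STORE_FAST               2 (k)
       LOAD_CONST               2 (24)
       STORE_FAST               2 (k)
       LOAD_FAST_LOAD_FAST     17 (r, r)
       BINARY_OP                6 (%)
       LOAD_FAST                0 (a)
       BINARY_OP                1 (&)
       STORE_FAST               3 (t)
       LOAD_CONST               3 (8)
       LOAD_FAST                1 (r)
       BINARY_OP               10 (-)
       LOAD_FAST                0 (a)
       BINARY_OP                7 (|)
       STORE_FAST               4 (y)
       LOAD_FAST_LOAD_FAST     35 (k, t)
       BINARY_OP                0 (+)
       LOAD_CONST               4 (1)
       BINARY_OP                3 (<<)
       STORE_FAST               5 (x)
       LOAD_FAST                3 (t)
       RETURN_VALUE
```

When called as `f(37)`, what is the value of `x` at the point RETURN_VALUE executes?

LOAD_FAST_LOAD_FAST a,a → push 37,37. Stack: [37, 37]
BINARY_OP + → 37 + 37 = 74. Stack: [74]
STORE_FAST r → r=74. Stack: []
LOAD_CONST → push 4. Stack: [4]
LOAD_FAST r → push 74. Stack: [4, 74]
BINARY_OP + → 4 + 74 = 78. Stack: [78]
STORE_FAST r → r=78. Stack: []
LOAD_FAST_LOAD_FAST a,r → push 37,78. Stack: [37, 78]
BINARY_OP & → 37 & 78 = 4. Stack: [4]
LOAD_FAST r → push 78. Stack: [4, 78]
BINARY_OP - → 4 - 78 = -74. Stack: [-74]
STORE_FAST k → k=-74. Stack: []
LOAD_CONST → push 24. Stack: [24]
STORE_FAST k → k=24. Stack: []
LOAD_FAST_LOAD_FAST r,r → push 78,78. Stack: [78, 78]
BINARY_OP % → 78 % 78 = 0. Stack: [0]
LOAD_FAST a → push 37. Stack: [0, 37]
BINARY_OP & → 0 & 37 = 0. Stack: [0]
STORE_FAST t → t=0. Stack: []
LOAD_CONST → push 8. Stack: [8]
LOAD_FAST r → push 78. Stack: [8, 78]
BINARY_OP - → 8 - 78 = -70. Stack: [-70]
LOAD_FAST a → push 37. Stack: [-70, 37]
BINARY_OP | → -70 | 37 = -65. Stack: [-65]
STORE_FAST y → y=-65. Stack: []
LOAD_FAST_LOAD_FAST k,t → push 24,0. Stack: [24, 0]
BINARY_OP + → 24 + 0 = 24. Stack: [24]
LOAD_CONST → push 1. Stack: [24, 1]
BINARY_OP << → 24 << 1 = 48. Stack: [48]
STORE_FAST x → x=48. Stack: []
LOAD_FAST t → push 0. Stack: [0]
RETURN_VALUE → return 0.

48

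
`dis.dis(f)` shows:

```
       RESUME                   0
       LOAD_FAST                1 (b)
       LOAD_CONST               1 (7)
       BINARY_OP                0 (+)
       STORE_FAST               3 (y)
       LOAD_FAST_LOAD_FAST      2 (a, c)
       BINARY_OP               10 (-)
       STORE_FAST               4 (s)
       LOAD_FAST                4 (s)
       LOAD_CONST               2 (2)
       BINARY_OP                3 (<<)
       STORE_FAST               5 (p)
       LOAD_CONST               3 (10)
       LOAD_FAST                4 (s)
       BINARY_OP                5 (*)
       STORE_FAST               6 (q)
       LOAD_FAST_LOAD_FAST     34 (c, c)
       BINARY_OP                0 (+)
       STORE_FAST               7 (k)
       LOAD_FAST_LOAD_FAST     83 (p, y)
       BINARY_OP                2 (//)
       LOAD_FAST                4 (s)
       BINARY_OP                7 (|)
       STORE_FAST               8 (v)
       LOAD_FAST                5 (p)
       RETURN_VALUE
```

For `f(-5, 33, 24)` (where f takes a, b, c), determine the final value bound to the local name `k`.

LOAD_FAST b → push 33. Stack: [33]
LOAD_CONST → push 7. Stack: [33, 7]
BINARY_OP + → 33 + 7 = 40. Stack: [40]
STORE_FAST y → y=40. Stack: []
LOAD_FAST_LOAD_FAST a,c → push -5,24. Stack: [-5, 24]
BINARY_OP - → -5 - 24 = -29. Stack: [-29]
STORE_FAST s → s=-29. Stack: []
LOAD_FAST s → push -29. Stack: [-29]
LOAD_CONST → push 2. Stack: [-29, 2]
BINARY_OP << → -29 << 2 = -116. Stack: [-116]
STORE_FAST p → p=-116. Stack: []
LOAD_CONST → push 10. Stack: [10]
LOAD_FAST s → push -29. Stack: [10, -29]
BINARY_OP * → 10 * -29 = -290. Stack: [-290]
STORE_FAST q → q=-290. Stack: []
LOAD_FAST_LOAD_FAST c,c → push 24,24. Stack: [24, 24]
BINARY_OP + → 24 + 24 = 48. Stack: [48]
STORE_FAST k → k=48. Stack: []
LOAD_FAST_LOAD_FAST p,y → push -116,40. Stack: [-116, 40]
BINARY_OP // → -116 // 40 = -3. Stack: [-3]
LOAD_FAST s → push -29. Stack: [-3, -29]
BINARY_OP | → -3 | -29 = -1. Stack: [-1]
STORE_FAST v → v=-1. Stack: []
LOAD_FAST p → push -116. Stack: [-116]
RETURN_VALUE → return -116.

48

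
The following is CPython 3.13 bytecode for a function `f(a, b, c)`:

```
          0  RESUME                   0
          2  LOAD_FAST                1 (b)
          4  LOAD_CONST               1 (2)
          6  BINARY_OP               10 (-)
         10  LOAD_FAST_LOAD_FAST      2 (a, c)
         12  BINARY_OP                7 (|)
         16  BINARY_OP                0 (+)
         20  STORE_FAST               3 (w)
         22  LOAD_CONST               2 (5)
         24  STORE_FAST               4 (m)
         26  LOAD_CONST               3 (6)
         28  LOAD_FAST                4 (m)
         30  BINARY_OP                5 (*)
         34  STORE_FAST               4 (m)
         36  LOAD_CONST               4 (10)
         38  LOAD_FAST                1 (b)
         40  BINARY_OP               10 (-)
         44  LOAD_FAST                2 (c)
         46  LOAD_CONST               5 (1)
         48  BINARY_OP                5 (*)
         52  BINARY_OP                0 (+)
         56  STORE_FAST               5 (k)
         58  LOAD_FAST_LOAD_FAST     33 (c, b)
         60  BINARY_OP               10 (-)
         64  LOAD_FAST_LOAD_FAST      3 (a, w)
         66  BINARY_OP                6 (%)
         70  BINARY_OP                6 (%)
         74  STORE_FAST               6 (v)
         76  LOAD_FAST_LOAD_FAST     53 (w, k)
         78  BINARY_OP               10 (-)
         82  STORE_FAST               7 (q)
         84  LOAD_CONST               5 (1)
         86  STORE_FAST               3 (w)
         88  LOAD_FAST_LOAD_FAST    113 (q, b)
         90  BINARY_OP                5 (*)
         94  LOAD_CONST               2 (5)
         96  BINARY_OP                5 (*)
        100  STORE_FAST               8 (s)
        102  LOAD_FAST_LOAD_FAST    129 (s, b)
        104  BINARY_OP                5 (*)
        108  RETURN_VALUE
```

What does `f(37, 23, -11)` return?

LOAD_FAST b → push 23. Stack: [23]
LOAD_CONST → push 2. Stack: [23, 2]
BINARY_OP - → 23 - 2 = 21. Stack: [21]
LOAD_FAST_LOAD_FAST a,c → push 37,-11. Stack: [21, 37, -11]
BINARY_OP | → 37 | -11 = -11. Stack: [21, -11]
BINARY_OP + → 21 + -11 = 10. Stack: [10]
STORE_FAST w → w=10. Stack: []
LOAD_CONST → push 5. Stack: [5]
STORE_FAST m → m=5. Stack: []
LOAD_CONST → push 6. Stack: [6]
LOAD_FAST m → push 5. Stack: [6, 5]
BINARY_OP * → 6 * 5 = 30. Stack: [30]
STORE_FAST m → m=30. Stack: []
LOAD_CONST → push 10. Stack: [10]
LOAD_FAST b → push 23. Stack: [10, 23]
BINARY_OP - → 10 - 23 = -13. Stack: [-13]
LOAD_FAST c → push -11. Stack: [-13, -11]
LOAD_CONST → push 1. Stack: [-13, -11, 1]
BINARY_OP * → -11 * 1 = -11. Stack: [-13, -11]
BINARY_OP + → -13 + -11 = -24. Stack: [-24]
STORE_FAST k → k=-24. Stack: []
LOAD_FAST_LOAD_FAST c,b → push -11,23. Stack: [-11, 23]
BINARY_OP - → -11 - 23 = -34. Stack: [-34]
LOAD_FAST_LOAD_FAST a,w → push 37,10. Stack: [-34, 37, 10]
BINARY_OP % → 37 % 10 = 7. Stack: [-34, 7]
BINARY_OP % → -34 % 7 = 1. Stack: [1]
STORE_FAST v → v=1. Stack: []
LOAD_FAST_LOAD_FAST w,k → push 10,-24. Stack: [10, -24]
BINARY_OP - → 10 - -24 = 34. Stack: [34]
STORE_FAST q → q=34. Stack: []
LOAD_CONST → push 1. Stack: [1]
STORE_FAST w → w=1. Stack: []
LOAD_FAST_LOAD_FAST q,b → push 34,23. Stack: [34, 23]
BINARY_OP * → 34 * 23 = 782. Stack: [782]
LOAD_CONST → push 5. Stack: [782, 5]
BINARY_OP * → 782 * 5 = 3910. Stack: [3910]
STORE_FAST s → s=3910. Stack: []
LOAD_FAST_LOAD_FAST s,b → push 3910,23. Stack: [3910, 23]
BINARY_OP * → 3910 * 23 = 89930. Stack: [89930]
RETURN_VALUE → return 89930.

89930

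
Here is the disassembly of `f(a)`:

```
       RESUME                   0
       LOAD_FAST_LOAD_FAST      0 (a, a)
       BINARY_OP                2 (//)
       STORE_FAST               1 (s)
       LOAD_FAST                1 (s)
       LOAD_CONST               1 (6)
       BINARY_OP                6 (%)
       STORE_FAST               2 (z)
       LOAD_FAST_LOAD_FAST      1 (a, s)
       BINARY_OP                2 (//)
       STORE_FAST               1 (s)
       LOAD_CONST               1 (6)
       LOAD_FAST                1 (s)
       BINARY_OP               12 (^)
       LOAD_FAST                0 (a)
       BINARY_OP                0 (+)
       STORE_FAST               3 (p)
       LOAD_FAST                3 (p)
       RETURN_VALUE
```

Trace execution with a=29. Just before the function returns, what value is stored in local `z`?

1

LOAD_FAST_LOAD_FAST a,a → push 29,29. Stack: [29, 29]
BINARY_OP // → 29 // 29 = 1. Stack: [1]
STORE_FAST s → s=1. Stack: []
LOAD_FAST s → push 1. Stack: [1]
LOAD_CONST → push 6. Stack: [1, 6]
BINARY_OP % → 1 % 6 = 1. Stack: [1]
STORE_FAST z → z=1. Stack: []
LOAD_FAST_LOAD_FAST a,s → push 29,1. Stack: [29, 1]
BINARY_OP // → 29 // 1 = 29. Stack: [29]
STORE_FAST s → s=29. Stack: []
LOAD_CONST → push 6. Stack: [6]
LOAD_FAST s → push 29. Stack: [6, 29]
BINARY_OP ^ → 6 ^ 29 = 27. Stack: [27]
LOAD_FAST a → push 29. Stack: [27, 29]
BINARY_OP + → 27 + 29 = 56. Stack: [56]
STORE_FAST p → p=56. Stack: []
LOAD_FAST p → push 56. Stack: [56]
RETURN_VALUE → return 56.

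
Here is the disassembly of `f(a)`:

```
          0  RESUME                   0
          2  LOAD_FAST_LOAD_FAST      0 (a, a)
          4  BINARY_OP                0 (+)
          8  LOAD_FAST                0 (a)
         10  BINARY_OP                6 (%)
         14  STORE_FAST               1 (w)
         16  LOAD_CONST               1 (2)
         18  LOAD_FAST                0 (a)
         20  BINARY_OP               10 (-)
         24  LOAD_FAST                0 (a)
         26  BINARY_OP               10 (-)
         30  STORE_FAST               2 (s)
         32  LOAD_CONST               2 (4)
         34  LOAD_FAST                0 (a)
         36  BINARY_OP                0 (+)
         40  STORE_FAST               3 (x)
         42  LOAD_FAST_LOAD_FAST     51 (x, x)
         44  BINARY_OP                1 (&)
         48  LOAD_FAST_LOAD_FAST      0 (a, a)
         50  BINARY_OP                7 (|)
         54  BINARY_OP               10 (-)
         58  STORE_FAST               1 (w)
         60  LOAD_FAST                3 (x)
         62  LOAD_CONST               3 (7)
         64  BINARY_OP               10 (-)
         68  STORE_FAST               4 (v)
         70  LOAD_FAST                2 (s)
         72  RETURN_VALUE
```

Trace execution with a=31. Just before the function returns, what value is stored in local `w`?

4

LOAD_FAST_LOAD_FAST a,a → push 31,31. Stack: [31, 31]
BINARY_OP + → 31 + 31 = 62. Stack: [62]
LOAD_FAST a → push 31. Stack: [62, 31]
BINARY_OP % → 62 % 31 = 0. Stack: [0]
STORE_FAST w → w=0. Stack: []
LOAD_CONST → push 2. Stack: [2]
LOAD_FAST a → push 31. Stack: [2, 31]
BINARY_OP - → 2 - 31 = -29. Stack: [-29]
LOAD_FAST a → push 31. Stack: [-29, 31]
BINARY_OP - → -29 - 31 = -60. Stack: [-60]
STORE_FAST s → s=-60. Stack: []
LOAD_CONST → push 4. Stack: [4]
LOAD_FAST a → push 31. Stack: [4, 31]
BINARY_OP + → 4 + 31 = 35. Stack: [35]
STORE_FAST x → x=35. Stack: []
LOAD_FAST_LOAD_FAST x,x → push 35,35. Stack: [35, 35]
BINARY_OP & → 35 & 35 = 35. Stack: [35]
LOAD_FAST_LOAD_FAST a,a → push 31,31. Stack: [35, 31, 31]
BINARY_OP | → 31 | 31 = 31. Stack: [35, 31]
BINARY_OP - → 35 - 31 = 4. Stack: [4]
STORE_FAST w → w=4. Stack: []
LOAD_FAST x → push 35. Stack: [35]
LOAD_CONST → push 7. Stack: [35, 7]
BINARY_OP - → 35 - 7 = 28. Stack: [28]
STORE_FAST v → v=28. Stack: []
LOAD_FAST s → push -60. Stack: [-60]
RETURN_VALUE → return -60.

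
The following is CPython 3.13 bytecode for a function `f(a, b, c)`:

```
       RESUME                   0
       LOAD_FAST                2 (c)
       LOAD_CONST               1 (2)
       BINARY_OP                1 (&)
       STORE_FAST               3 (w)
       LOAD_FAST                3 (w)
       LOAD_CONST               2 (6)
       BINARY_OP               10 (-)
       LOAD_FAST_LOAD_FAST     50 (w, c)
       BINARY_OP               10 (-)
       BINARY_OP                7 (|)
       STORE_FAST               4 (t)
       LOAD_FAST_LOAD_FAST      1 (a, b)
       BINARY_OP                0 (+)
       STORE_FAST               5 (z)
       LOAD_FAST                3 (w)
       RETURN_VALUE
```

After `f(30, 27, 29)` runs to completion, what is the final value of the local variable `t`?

LOAD_FAST c → push 29. Stack: [29]
LOAD_CONST → push 2. Stack: [29, 2]
BINARY_OP & → 29 & 2 = 0. Stack: [0]
STORE_FAST w → w=0. Stack: []
LOAD_FAST w → push 0. Stack: [0]
LOAD_CONST → push 6. Stack: [0, 6]
BINARY_OP - → 0 - 6 = -6. Stack: [-6]
LOAD_FAST_LOAD_FAST w,c → push 0,29. Stack: [-6, 0, 29]
BINARY_OP - → 0 - 29 = -29. Stack: [-6, -29]
BINARY_OP | → -6 | -29 = -5. Stack: [-5]
STORE_FAST t → t=-5. Stack: []
LOAD_FAST_LOAD_FAST a,b → push 30,27. Stack: [30, 27]
BINARY_OP + → 30 + 27 = 57. Stack: [57]
STORE_FAST z → z=57. Stack: []
LOAD_FAST w → push 0. Stack: [0]
RETURN_VALUE → return 0.

-5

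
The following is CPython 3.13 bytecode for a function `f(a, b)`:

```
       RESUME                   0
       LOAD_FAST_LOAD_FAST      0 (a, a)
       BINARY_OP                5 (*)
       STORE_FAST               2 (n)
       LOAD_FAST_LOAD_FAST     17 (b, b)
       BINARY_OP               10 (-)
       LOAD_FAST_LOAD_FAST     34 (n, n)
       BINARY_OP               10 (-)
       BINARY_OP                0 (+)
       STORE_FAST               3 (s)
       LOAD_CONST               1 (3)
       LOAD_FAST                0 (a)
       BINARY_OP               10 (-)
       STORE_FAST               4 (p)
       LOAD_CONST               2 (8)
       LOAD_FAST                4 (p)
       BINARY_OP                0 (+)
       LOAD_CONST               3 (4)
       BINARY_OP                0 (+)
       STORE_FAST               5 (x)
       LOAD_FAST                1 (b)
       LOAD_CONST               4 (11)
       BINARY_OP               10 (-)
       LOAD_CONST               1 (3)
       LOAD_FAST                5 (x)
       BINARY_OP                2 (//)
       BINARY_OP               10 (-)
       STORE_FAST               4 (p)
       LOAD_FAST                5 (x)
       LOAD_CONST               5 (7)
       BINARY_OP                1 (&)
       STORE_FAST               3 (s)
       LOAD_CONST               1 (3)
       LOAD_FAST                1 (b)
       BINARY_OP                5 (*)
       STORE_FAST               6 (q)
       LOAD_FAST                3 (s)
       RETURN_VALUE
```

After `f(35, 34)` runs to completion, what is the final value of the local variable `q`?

LOAD_FAST_LOAD_FAST a,a → push 35,35. Stack: [35, 35]
BINARY_OP * → 35 * 35 = 1225. Stack: [1225]
STORE_FAST n → n=1225. Stack: []
LOAD_FAST_LOAD_FAST b,b → push 34,34. Stack: [34, 34]
BINARY_OP - → 34 - 34 = 0. Stack: [0]
LOAD_FAST_LOAD_FAST n,n → push 1225,1225. Stack: [0, 1225, 1225]
BINARY_OP - → 1225 - 1225 = 0. Stack: [0, 0]
BINARY_OP + → 0 + 0 = 0. Stack: [0]
STORE_FAST s → s=0. Stack: []
LOAD_CONST → push 3. Stack: [3]
LOAD_FAST a → push 35. Stack: [3, 35]
BINARY_OP - → 3 - 35 = -32. Stack: [-32]
STORE_FAST p → p=-32. Stack: []
LOAD_CONST → push 8. Stack: [8]
LOAD_FAST p → push -32. Stack: [8, -32]
BINARY_OP + → 8 + -32 = -24. Stack: [-24]
LOAD_CONST → push 4. Stack: [-24, 4]
BINARY_OP + → -24 + 4 = -20. Stack: [-20]
STORE_FAST x → x=-20. Stack: []
LOAD_FAST b → push 34. Stack: [34]
LOAD_CONST → push 11. Stack: [34, 11]
BINARY_OP - → 34 - 11 = 23. Stack: [23]
LOAD_CONST → push 3. Stack: [23, 3]
LOAD_FAST x → push -20. Stack: [23, 3, -20]
BINARY_OP // → 3 // -20 = -1. Stack: [23, -1]
BINARY_OP - → 23 - -1 = 24. Stack: [24]
STORE_FAST p → p=24. Stack: []
LOAD_FAST x → push -20. Stack: [-20]
LOAD_CONST → push 7. Stack: [-20, 7]
BINARY_OP & → -20 & 7 = 4. Stack: [4]
STORE_FAST s → s=4. Stack: []
LOAD_CONST → push 3. Stack: [3]
LOAD_FAST b → push 34. Stack: [3, 34]
BINARY_OP * → 3 * 34 = 102. Stack: [102]
STORE_FAST q → q=102. Stack: []
LOAD_FAST s → push 4. Stack: [4]
RETURN_VALUE → return 4.

102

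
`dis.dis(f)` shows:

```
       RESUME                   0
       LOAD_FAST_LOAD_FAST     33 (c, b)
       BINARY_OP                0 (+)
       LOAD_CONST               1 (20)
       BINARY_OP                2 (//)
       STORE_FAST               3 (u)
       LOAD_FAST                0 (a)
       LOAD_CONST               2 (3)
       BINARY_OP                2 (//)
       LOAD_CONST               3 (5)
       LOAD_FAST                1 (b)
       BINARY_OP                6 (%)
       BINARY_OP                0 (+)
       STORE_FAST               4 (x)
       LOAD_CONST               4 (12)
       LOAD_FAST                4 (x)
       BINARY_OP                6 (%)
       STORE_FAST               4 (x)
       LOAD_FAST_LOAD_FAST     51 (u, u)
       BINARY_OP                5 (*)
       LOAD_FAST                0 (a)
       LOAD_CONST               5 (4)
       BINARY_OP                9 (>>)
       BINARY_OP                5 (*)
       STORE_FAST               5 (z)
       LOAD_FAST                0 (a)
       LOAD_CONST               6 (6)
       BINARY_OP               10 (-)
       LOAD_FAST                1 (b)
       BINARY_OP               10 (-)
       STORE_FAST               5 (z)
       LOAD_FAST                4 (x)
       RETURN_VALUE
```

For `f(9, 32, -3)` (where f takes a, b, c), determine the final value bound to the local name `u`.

1

LOAD_FAST_LOAD_FAST c,b → push -3,32. Stack: [-3, 32]
BINARY_OP + → -3 + 32 = 29. Stack: [29]
LOAD_CONST → push 20. Stack: [29, 20]
BINARY_OP // → 29 // 20 = 1. Stack: [1]
STORE_FAST u → u=1. Stack: []
LOAD_FAST a → push 9. Stack: [9]
LOAD_CONST → push 3. Stack: [9, 3]
BINARY_OP // → 9 // 3 = 3. Stack: [3]
LOAD_CONST → push 5. Stack: [3, 5]
LOAD_FAST b → push 32. Stack: [3, 5, 32]
BINARY_OP % → 5 % 32 = 5. Stack: [3, 5]
BINARY_OP + → 3 + 5 = 8. Stack: [8]
STORE_FAST x → x=8. Stack: []
LOAD_CONST → push 12. Stack: [12]
LOAD_FAST x → push 8. Stack: [12, 8]
BINARY_OP % → 12 % 8 = 4. Stack: [4]
STORE_FAST x → x=4. Stack: []
LOAD_FAST_LOAD_FAST u,u → push 1,1. Stack: [1, 1]
BINARY_OP * → 1 * 1 = 1. Stack: [1]
LOAD_FAST a → push 9. Stack: [1, 9]
LOAD_CONST → push 4. Stack: [1, 9, 4]
BINARY_OP >> → 9 >> 4 = 0. Stack: [1, 0]
BINARY_OP * → 1 * 0 = 0. Stack: [0]
STORE_FAST z → z=0. Stack: []
LOAD_FAST a → push 9. Stack: [9]
LOAD_CONST → push 6. Stack: [9, 6]
BINARY_OP - → 9 - 6 = 3. Stack: [3]
LOAD_FAST b → push 32. Stack: [3, 32]
BINARY_OP - → 3 - 32 = -29. Stack: [-29]
STORE_FAST z → z=-29. Stack: []
LOAD_FAST x → push 4. Stack: [4]
RETURN_VALUE → return 4.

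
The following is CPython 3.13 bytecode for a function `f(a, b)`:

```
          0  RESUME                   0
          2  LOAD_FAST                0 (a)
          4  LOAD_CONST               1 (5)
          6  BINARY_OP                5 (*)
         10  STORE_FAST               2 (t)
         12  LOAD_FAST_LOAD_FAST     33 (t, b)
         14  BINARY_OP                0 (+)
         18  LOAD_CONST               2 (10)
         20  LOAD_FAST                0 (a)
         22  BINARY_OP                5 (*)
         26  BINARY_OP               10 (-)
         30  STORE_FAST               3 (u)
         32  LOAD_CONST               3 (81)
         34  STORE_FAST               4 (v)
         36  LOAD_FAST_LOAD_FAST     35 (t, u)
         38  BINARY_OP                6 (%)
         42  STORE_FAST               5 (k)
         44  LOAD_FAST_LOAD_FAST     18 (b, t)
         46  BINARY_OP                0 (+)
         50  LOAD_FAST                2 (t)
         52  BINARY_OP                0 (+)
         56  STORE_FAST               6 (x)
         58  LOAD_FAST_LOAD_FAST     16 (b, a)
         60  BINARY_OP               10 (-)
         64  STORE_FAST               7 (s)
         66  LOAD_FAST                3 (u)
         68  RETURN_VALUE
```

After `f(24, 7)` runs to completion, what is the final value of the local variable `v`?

LOAD_FAST a → push 24. Stack: [24]
LOAD_CONST → push 5. Stack: [24, 5]
BINARY_OP * → 24 * 5 = 120. Stack: [120]
STORE_FAST t → t=120. Stack: []
LOAD_FAST_LOAD_FAST t,b → push 120,7. Stack: [120, 7]
BINARY_OP + → 120 + 7 = 127. Stack: [127]
LOAD_CONST → push 10. Stack: [127, 10]
LOAD_FAST a → push 24. Stack: [127, 10, 24]
BINARY_OP * → 10 * 24 = 240. Stack: [127, 240]
BINARY_OP - → 127 - 240 = -113. Stack: [-113]
STORE_FAST u → u=-113. Stack: []
LOAD_CONST → push 81. Stack: [81]
STORE_FAST v → v=81. Stack: []
LOAD_FAST_LOAD_FAST t,u → push 120,-113. Stack: [120, -113]
BINARY_OP % → 120 % -113 = -106. Stack: [-106]
STORE_FAST k → k=-106. Stack: []
LOAD_FAST_LOAD_FAST b,t → push 7,120. Stack: [7, 120]
BINARY_OP + → 7 + 120 = 127. Stack: [127]
LOAD_FAST t → push 120. Stack: [127, 120]
BINARY_OP + → 127 + 120 = 247. Stack: [247]
STORE_FAST x → x=247. Stack: []
LOAD_FAST_LOAD_FAST b,a → push 7,24. Stack: [7, 24]
BINARY_OP - → 7 - 24 = -17. Stack: [-17]
STORE_FAST s → s=-17. Stack: []
LOAD_FAST u → push -113. Stack: [-113]
RETURN_VALUE → return -113.

81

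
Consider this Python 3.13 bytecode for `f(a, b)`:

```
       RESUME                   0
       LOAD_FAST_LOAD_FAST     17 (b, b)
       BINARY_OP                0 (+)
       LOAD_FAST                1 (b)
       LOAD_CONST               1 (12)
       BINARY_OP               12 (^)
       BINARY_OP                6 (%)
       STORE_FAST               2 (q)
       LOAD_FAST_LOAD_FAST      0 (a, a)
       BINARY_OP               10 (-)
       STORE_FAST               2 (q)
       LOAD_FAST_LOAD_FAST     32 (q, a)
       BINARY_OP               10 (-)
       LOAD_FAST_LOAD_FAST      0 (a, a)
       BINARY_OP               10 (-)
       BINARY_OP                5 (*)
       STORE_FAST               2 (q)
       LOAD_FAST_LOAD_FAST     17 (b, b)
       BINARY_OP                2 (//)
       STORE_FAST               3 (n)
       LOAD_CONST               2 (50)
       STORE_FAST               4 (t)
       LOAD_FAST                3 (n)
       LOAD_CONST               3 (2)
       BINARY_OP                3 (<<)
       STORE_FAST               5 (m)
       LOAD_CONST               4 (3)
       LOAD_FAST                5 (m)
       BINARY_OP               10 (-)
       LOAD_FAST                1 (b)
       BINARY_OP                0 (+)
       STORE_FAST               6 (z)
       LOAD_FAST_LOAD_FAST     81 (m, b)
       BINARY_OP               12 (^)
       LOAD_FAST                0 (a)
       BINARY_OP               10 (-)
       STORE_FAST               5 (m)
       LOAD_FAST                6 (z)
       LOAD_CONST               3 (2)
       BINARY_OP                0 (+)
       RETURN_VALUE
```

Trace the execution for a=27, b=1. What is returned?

2

LOAD_FAST_LOAD_FAST b,b → push 1,1. Stack: [1, 1]
BINARY_OP + → 1 + 1 = 2. Stack: [2]
LOAD_FAST b → push 1. Stack: [2, 1]
LOAD_CONST → push 12. Stack: [2, 1, 12]
BINARY_OP ^ → 1 ^ 12 = 13. Stack: [2, 13]
BINARY_OP % → 2 % 13 = 2. Stack: [2]
STORE_FAST q → q=2. Stack: []
LOAD_FAST_LOAD_FAST a,a → push 27,27. Stack: [27, 27]
BINARY_OP - → 27 - 27 = 0. Stack: [0]
STORE_FAST q → q=0. Stack: []
LOAD_FAST_LOAD_FAST q,a → push 0,27. Stack: [0, 27]
BINARY_OP - → 0 - 27 = -27. Stack: [-27]
LOAD_FAST_LOAD_FAST a,a → push 27,27. Stack: [-27, 27, 27]
BINARY_OP - → 27 - 27 = 0. Stack: [-27, 0]
BINARY_OP * → -27 * 0 = 0. Stack: [0]
STORE_FAST q → q=0. Stack: []
LOAD_FAST_LOAD_FAST b,b → push 1,1. Stack: [1, 1]
BINARY_OP // → 1 // 1 = 1. Stack: [1]
STORE_FAST n → n=1. Stack: []
LOAD_CONST → push 50. Stack: [50]
STORE_FAST t → t=50. Stack: []
LOAD_FAST n → push 1. Stack: [1]
LOAD_CONST → push 2. Stack: [1, 2]
BINARY_OP << → 1 << 2 = 4. Stack: [4]
STORE_FAST m → m=4. Stack: []
LOAD_CONST → push 3. Stack: [3]
LOAD_FAST m → push 4. Stack: [3, 4]
BINARY_OP - → 3 - 4 = -1. Stack: [-1]
LOAD_FAST b → push 1. Stack: [-1, 1]
BINARY_OP + → -1 + 1 = 0. Stack: [0]
STORE_FAST z → z=0. Stack: []
LOAD_FAST_LOAD_FAST m,b → push 4,1. Stack: [4, 1]
BINARY_OP ^ → 4 ^ 1 = 5. Stack: [5]
LOAD_FAST a → push 27. Stack: [5, 27]
BINARY_OP - → 5 - 27 = -22. Stack: [-22]
STORE_FAST m → m=-22. Stack: []
LOAD_FAST z → push 0. Stack: [0]
LOAD_CONST → push 2. Stack: [0, 2]
BINARY_OP + → 0 + 2 = 2. Stack: [2]
RETURN_VALUE → return 2.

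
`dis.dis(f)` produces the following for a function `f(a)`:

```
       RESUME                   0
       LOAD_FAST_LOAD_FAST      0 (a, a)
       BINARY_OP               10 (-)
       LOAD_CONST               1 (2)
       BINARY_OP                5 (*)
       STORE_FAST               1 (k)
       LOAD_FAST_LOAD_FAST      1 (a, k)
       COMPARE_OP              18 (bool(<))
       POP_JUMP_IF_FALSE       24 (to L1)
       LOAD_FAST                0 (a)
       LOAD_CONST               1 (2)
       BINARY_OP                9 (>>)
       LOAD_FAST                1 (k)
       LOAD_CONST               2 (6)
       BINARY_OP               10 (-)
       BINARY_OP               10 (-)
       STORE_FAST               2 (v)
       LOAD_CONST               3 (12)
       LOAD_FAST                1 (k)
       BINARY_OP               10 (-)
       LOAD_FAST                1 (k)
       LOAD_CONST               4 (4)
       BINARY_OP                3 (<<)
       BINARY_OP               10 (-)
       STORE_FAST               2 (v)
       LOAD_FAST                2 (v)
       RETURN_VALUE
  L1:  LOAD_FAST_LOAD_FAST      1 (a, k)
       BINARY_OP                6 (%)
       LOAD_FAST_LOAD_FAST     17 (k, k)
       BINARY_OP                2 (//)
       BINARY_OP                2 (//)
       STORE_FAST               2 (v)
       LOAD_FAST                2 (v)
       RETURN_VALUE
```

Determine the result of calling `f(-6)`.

LOAD_FAST_LOAD_FAST a,a → push -6,-6. Stack: [-6, -6]
BINARY_OP - → -6 - -6 = 0. Stack: [0]
LOAD_CONST → push 2. Stack: [0, 2]
BINARY_OP * → 0 * 2 = 0. Stack: [0]
STORE_FAST k → k=0. Stack: []
LOAD_FAST_LOAD_FAST a,k → push -6,0. Stack: [-6, 0]
COMPARE_OP bool(<) → -6 vs 0 = True. Stack: [True]
POP_JUMP_IF_FALSE → pop True; no jump. Stack: []
LOAD_FAST a → push -6. Stack: [-6]
LOAD_CONST → push 2. Stack: [-6, 2]
BINARY_OP >> → -6 >> 2 = -2. Stack: [-2]
LOAD_FAST k → push 0. Stack: [-2, 0]
LOAD_CONST → push 6. Stack: [-2, 0, 6]
BINARY_OP - → 0 - 6 = -6. Stack: [-2, -6]
BINARY_OP - → -2 - -6 = 4. Stack: [4]
STORE_FAST v → v=4. Stack: []
LOAD_CONST → push 12. Stack: [12]
LOAD_FAST k → push 0. Stack: [12, 0]
BINARY_OP - → 12 - 0 = 12. Stack: [12]
LOAD_FAST k → push 0. Stack: [12, 0]
LOAD_CONST → push 4. Stack: [12, 0, 4]
BINARY_OP << → 0 << 4 = 0. Stack: [12, 0]
BINARY_OP - → 12 - 0 = 12. Stack: [12]
STORE_FAST v → v=12. Stack: []
LOAD_FAST v → push 12. Stack: [12]
RETURN_VALUE → return 12.

12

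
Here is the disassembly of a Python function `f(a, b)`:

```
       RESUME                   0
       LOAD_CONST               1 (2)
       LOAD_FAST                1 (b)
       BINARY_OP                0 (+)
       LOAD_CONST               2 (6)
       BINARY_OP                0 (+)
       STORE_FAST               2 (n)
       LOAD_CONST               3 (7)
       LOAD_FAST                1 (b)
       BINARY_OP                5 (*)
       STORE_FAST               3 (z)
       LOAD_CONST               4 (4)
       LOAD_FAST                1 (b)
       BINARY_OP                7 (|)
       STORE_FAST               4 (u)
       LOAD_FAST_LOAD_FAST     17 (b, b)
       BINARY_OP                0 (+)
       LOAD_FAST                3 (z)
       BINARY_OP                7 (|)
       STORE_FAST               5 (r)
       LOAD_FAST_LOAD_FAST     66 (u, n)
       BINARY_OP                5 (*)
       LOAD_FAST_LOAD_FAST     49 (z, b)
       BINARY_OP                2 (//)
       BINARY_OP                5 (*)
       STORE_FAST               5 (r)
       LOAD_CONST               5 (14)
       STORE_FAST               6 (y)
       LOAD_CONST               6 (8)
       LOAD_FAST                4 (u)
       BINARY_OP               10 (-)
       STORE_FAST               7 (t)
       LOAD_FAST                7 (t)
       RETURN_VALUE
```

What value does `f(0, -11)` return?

19

LOAD_CONST → push 2. Stack: [2]
LOAD_FAST b → push -11. Stack: [2, -11]
BINARY_OP + → 2 + -11 = -9. Stack: [-9]
LOAD_CONST → push 6. Stack: [-9, 6]
BINARY_OP + → -9 + 6 = -3. Stack: [-3]
STORE_FAST n → n=-3. Stack: []
LOAD_CONST → push 7. Stack: [7]
LOAD_FAST b → push -11. Stack: [7, -11]
BINARY_OP * → 7 * -11 = -77. Stack: [-77]
STORE_FAST z → z=-77. Stack: []
LOAD_CONST → push 4. Stack: [4]
LOAD_FAST b → push -11. Stack: [4, -11]
BINARY_OP | → 4 | -11 = -11. Stack: [-11]
STORE_FAST u → u=-11. Stack: []
LOAD_FAST_LOAD_FAST b,b → push -11,-11. Stack: [-11, -11]
BINARY_OP + → -11 + -11 = -22. Stack: [-22]
LOAD_FAST z → push -77. Stack: [-22, -77]
BINARY_OP | → -22 | -77 = -5. Stack: [-5]
STORE_FAST r → r=-5. Stack: []
LOAD_FAST_LOAD_FAST u,n → push -11,-3. Stack: [-11, -3]
BINARY_OP * → -11 * -3 = 33. Stack: [33]
LOAD_FAST_LOAD_FAST z,b → push -77,-11. Stack: [33, -77, -11]
BINARY_OP // → -77 // -11 = 7. Stack: [33, 7]
BINARY_OP * → 33 * 7 = 231. Stack: [231]
STORE_FAST r → r=231. Stack: []
LOAD_CONST → push 14. Stack: [14]
STORE_FAST y → y=14. Stack: []
LOAD_CONST → push 8. Stack: [8]
LOAD_FAST u → push -11. Stack: [8, -11]
BINARY_OP - → 8 - -11 = 19. Stack: [19]
STORE_FAST t → t=19. Stack: []
LOAD_FAST t → push 19. Stack: [19]
RETURN_VALUE → return 19.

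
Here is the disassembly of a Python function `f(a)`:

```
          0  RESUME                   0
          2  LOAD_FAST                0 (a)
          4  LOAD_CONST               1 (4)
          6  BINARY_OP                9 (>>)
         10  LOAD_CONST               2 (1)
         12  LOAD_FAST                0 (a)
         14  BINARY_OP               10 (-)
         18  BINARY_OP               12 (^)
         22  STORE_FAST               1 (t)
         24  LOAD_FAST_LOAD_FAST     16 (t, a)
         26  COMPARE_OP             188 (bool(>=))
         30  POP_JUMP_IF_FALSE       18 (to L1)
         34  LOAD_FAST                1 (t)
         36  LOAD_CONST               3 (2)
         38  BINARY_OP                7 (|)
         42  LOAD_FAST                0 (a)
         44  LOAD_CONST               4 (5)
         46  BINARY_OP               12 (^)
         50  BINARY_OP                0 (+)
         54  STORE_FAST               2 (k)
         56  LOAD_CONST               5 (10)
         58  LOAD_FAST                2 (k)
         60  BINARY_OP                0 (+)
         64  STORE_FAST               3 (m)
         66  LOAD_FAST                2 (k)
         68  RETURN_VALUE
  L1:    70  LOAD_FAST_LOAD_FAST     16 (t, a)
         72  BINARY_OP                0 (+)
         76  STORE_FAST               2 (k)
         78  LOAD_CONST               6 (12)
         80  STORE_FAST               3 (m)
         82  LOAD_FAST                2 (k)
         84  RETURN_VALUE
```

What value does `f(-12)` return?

-26

LOAD_FAST a → push -12. Stack: [-12]
LOAD_CONST → push 4. Stack: [-12, 4]
BINARY_OP >> → -12 >> 4 = -1. Stack: [-1]
LOAD_CONST → push 1. Stack: [-1, 1]
LOAD_FAST a → push -12. Stack: [-1, 1, -12]
BINARY_OP - → 1 - -12 = 13. Stack: [-1, 13]
BINARY_OP ^ → -1 ^ 13 = -14. Stack: [-14]
STORE_FAST t → t=-14. Stack: []
LOAD_FAST_LOAD_FAST t,a → push -14,-12. Stack: [-14, -12]
COMPARE_OP bool(>=) → -14 vs -12 = False. Stack: [False]
POP_JUMP_IF_FALSE → pop False; jump. Stack: []
LOAD_FAST_LOAD_FAST t,a → push -14,-12. Stack: [-14, -12]
BINARY_OP + → -14 + -12 = -26. Stack: [-26]
STORE_FAST k → k=-26. Stack: []
LOAD_CONST → push 12. Stack: [12]
STORE_FAST m → m=12. Stack: []
LOAD_FAST k → push -26. Stack: [-26]
RETURN_VALUE → return -26.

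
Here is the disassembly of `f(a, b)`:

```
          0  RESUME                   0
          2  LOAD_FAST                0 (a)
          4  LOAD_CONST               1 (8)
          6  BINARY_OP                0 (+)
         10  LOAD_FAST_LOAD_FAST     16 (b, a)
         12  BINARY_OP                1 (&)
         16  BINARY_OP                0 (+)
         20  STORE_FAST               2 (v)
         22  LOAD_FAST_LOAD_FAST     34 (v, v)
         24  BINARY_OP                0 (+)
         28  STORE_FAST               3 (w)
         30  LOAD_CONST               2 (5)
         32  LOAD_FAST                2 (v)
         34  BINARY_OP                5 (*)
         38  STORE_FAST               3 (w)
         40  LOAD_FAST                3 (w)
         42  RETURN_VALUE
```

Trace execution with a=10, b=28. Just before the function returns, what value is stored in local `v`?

26

LOAD_FAST a → push 10. Stack: [10]
LOAD_CONST → push 8. Stack: [10, 8]
BINARY_OP + → 10 + 8 = 18. Stack: [18]
LOAD_FAST_LOAD_FAST b,a → push 28,10. Stack: [18, 28, 10]
BINARY_OP & → 28 & 10 = 8. Stack: [18, 8]
BINARY_OP + → 18 + 8 = 26. Stack: [26]
STORE_FAST v → v=26. Stack: []
LOAD_FAST_LOAD_FAST v,v → push 26,26. Stack: [26, 26]
BINARY_OP + → 26 + 26 = 52. Stack: [52]
STORE_FAST w → w=52. Stack: []
LOAD_CONST → push 5. Stack: [5]
LOAD_FAST v → push 26. Stack: [5, 26]
BINARY_OP * → 5 * 26 = 130. Stack: [130]
STORE_FAST w → w=130. Stack: []
LOAD_FAST w → push 130. Stack: [130]
RETURN_VALUE → return 130.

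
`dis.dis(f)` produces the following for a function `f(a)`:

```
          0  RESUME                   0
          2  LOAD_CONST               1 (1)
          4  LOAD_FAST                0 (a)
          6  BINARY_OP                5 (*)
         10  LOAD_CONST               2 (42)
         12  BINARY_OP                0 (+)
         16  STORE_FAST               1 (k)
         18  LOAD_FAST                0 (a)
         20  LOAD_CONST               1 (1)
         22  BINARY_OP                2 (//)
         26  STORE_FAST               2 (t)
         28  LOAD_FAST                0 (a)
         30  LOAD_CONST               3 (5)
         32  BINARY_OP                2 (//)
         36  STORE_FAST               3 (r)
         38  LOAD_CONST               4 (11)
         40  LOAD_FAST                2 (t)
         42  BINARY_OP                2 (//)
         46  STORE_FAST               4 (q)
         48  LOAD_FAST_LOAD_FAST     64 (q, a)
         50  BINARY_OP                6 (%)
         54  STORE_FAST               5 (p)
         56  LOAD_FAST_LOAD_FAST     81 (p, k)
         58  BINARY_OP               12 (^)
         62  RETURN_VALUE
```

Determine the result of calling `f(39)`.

81

LOAD_CONST → push 1. Stack: [1]
LOAD_FAST a → push 39. Stack: [1, 39]
BINARY_OP * → 1 * 39 = 39. Stack: [39]
LOAD_CONST → push 42. Stack: [39, 42]
BINARY_OP + → 39 + 42 = 81. Stack: [81]
STORE_FAST k → k=81. Stack: []
LOAD_FAST a → push 39. Stack: [39]
LOAD_CONST → push 1. Stack: [39, 1]
BINARY_OP // → 39 // 1 = 39. Stack: [39]
STORE_FAST t → t=39. Stack: []
LOAD_FAST a → push 39. Stack: [39]
LOAD_CONST → push 5. Stack: [39, 5]
BINARY_OP // → 39 // 5 = 7. Stack: [7]
STORE_FAST r → r=7. Stack: []
LOAD_CONST → push 11. Stack: [11]
LOAD_FAST t → push 39. Stack: [11, 39]
BINARY_OP // → 11 // 39 = 0. Stack: [0]
STORE_FAST q → q=0. Stack: []
LOAD_FAST_LOAD_FAST q,a → push 0,39. Stack: [0, 39]
BINARY_OP % → 0 % 39 = 0. Stack: [0]
STORE_FAST p → p=0. Stack: []
LOAD_FAST_LOAD_FAST p,k → push 0,81. Stack: [0, 81]
BINARY_OP ^ → 0 ^ 81 = 81. Stack: [81]
RETURN_VALUE → return 81.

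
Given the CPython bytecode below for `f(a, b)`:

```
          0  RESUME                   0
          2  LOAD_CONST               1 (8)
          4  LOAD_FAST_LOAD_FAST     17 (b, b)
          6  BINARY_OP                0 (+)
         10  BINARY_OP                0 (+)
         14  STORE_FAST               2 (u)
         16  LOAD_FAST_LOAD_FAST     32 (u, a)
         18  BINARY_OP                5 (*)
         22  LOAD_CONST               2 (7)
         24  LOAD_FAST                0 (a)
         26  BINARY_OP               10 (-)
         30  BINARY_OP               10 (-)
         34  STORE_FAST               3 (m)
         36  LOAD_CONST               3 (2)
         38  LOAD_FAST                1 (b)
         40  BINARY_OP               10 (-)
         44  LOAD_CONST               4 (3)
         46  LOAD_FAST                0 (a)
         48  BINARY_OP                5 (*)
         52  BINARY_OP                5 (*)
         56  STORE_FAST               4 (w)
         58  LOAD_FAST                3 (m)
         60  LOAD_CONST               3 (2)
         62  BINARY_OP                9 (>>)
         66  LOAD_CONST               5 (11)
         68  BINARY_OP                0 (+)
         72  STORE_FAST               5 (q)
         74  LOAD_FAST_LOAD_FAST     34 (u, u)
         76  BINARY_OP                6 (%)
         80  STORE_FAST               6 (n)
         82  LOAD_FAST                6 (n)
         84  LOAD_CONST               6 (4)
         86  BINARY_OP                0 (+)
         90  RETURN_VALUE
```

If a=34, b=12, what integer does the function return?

4

LOAD_CONST → push 8. Stack: [8]
LOAD_FAST_LOAD_FAST b,b → push 12,12. Stack: [8, 12, 12]
BINARY_OP + → 12 + 12 = 24. Stack: [8, 24]
BINARY_OP + → 8 + 24 = 32. Stack: [32]
STORE_FAST u → u=32. Stack: []
LOAD_FAST_LOAD_FAST u,a → push 32,34. Stack: [32, 34]
BINARY_OP * → 32 * 34 = 1088. Stack: [1088]
LOAD_CONST → push 7. Stack: [1088, 7]
LOAD_FAST a → push 34. Stack: [1088, 7, 34]
BINARY_OP - → 7 - 34 = -27. Stack: [1088, -27]
BINARY_OP - → 1088 - -27 = 1115. Stack: [1115]
STORE_FAST m → m=1115. Stack: []
LOAD_CONST → push 2. Stack: [2]
LOAD_FAST b → push 12. Stack: [2, 12]
BINARY_OP - → 2 - 12 = -10. Stack: [-10]
LOAD_CONST → push 3. Stack: [-10, 3]
LOAD_FAST a → push 34. Stack: [-10, 3, 34]
BINARY_OP * → 3 * 34 = 102. Stack: [-10, 102]
BINARY_OP * → -10 * 102 = -1020. Stack: [-1020]
STORE_FAST w → w=-1020. Stack: []
LOAD_FAST m → push 1115. Stack: [1115]
LOAD_CONST → push 2. Stack: [1115, 2]
BINARY_OP >> → 1115 >> 2 = 278. Stack: [278]
LOAD_CONST → push 11. Stack: [278, 11]
BINARY_OP + → 278 + 11 = 289. Stack: [289]
STORE_FAST q → q=289. Stack: []
LOAD_FAST_LOAD_FAST u,u → push 32,32. Stack: [32, 32]
BINARY_OP % → 32 % 32 = 0. Stack: [0]
STORE_FAST n → n=0. Stack: []
LOAD_FAST n → push 0. Stack: [0]
LOAD_CONST → push 4. Stack: [0, 4]
BINARY_OP + → 0 + 4 = 4. Stack: [4]
RETURN_VALUE → return 4.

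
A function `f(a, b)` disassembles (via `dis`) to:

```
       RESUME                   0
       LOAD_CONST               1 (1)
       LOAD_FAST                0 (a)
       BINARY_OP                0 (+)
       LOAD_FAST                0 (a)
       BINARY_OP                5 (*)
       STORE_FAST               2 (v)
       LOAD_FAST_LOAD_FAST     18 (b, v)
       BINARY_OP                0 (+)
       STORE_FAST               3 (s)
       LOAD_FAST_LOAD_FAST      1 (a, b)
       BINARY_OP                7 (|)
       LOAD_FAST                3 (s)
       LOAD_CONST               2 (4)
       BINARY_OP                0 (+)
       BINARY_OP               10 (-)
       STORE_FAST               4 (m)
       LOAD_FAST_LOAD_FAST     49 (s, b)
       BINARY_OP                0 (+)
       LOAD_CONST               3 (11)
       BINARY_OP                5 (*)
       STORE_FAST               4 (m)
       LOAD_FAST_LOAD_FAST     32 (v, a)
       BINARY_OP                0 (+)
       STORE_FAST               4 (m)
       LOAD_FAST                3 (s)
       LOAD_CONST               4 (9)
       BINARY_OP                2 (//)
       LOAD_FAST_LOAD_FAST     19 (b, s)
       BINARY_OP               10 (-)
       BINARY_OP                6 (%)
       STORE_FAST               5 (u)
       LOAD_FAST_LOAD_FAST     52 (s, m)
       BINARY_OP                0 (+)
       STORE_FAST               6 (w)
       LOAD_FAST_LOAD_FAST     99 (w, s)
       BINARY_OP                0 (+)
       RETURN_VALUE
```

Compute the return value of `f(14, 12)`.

LOAD_CONST → push 1. Stack: [1]
LOAD_FAST a → push 14. Stack: [1, 14]
BINARY_OP + → 1 + 14 = 15. Stack: [15]
LOAD_FAST a → push 14. Stack: [15, 14]
BINARY_OP * → 15 * 14 = 210. Stack: [210]
STORE_FAST v → v=210. Stack: []
LOAD_FAST_LOAD_FAST b,v → push 12,210. Stack: [12, 210]
BINARY_OP + → 12 + 210 = 222. Stack: [222]
STORE_FAST s → s=222. Stack: []
LOAD_FAST_LOAD_FAST a,b → push 14,12. Stack: [14, 12]
BINARY_OP | → 14 | 12 = 14. Stack: [14]
LOAD_FAST s → push 222. Stack: [14, 222]
LOAD_CONST → push 4. Stack: [14, 222, 4]
BINARY_OP + → 222 + 4 = 226. Stack: [14, 226]
BINARY_OP - → 14 - 226 = -212. Stack: [-212]
STORE_FAST m → m=-212. Stack: []
LOAD_FAST_LOAD_FAST s,b → push 222,12. Stack: [222, 12]
BINARY_OP + → 222 + 12 = 234. Stack: [234]
LOAD_CONST → push 11. Stack: [234, 11]
BINARY_OP * → 234 * 11 = 2574. Stack: [2574]
STORE_FAST m → m=2574. Stack: []
LOAD_FAST_LOAD_FAST v,a → push 210,14. Stack: [210, 14]
BINARY_OP + → 210 + 14 = 224. Stack: [224]
STORE_FAST m → m=224. Stack: []
LOAD_FAST s → push 222. Stack: [222]
LOAD_CONST → push 9. Stack: [222, 9]
BINARY_OP // → 222 // 9 = 24. Stack: [24]
LOAD_FAST_LOAD_FAST b,s → push 12,222. Stack: [24, 12, 222]
BINARY_OP - → 12 - 222 = -210. Stack: [24, -210]
BINARY_OP % → 24 % -210 = -186. Stack: [-186]
STORE_FAST u → u=-186. Stack: []
LOAD_FAST_LOAD_FAST s,m → push 222,224. Stack: [222, 224]
BINARY_OP + → 222 + 224 = 446. Stack: [446]
STORE_FAST w → w=446. Stack: []
LOAD_FAST_LOAD_FAST w,s → push 446,222. Stack: [446, 222]
BINARY_OP + → 446 + 222 = 668. Stack: [668]
RETURN_VALUE → return 668.

668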